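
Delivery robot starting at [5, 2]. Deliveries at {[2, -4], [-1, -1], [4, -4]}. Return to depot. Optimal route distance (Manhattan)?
24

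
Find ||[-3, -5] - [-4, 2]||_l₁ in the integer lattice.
8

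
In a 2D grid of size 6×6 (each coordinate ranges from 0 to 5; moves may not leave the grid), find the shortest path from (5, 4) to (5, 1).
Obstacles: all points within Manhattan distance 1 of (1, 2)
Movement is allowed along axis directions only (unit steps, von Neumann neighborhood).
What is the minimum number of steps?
3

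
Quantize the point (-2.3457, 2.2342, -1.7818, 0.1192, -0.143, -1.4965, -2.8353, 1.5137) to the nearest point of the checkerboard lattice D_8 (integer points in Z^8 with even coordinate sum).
(-2, 2, -2, 0, 0, -1, -3, 2)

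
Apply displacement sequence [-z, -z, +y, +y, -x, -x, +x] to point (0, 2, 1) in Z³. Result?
(-1, 4, -1)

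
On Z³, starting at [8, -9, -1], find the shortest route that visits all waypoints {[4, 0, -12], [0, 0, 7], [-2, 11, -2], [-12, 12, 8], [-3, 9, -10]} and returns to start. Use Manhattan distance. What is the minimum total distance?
124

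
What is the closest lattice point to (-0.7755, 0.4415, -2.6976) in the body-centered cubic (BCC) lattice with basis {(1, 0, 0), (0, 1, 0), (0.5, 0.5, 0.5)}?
(-0.5, 0.5, -2.5)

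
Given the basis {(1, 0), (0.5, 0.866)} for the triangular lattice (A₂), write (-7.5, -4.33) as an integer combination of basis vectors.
-5b₁ - 5b₂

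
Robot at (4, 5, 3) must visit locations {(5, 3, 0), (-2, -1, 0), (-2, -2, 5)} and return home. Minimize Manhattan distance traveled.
38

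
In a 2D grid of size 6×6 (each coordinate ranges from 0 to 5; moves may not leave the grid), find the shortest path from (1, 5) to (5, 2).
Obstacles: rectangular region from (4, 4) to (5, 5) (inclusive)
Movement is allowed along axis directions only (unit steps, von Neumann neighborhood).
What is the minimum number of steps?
7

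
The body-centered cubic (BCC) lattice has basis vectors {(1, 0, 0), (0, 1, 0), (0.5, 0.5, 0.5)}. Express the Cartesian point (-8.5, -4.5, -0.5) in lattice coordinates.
-8b₁ - 4b₂ - b₃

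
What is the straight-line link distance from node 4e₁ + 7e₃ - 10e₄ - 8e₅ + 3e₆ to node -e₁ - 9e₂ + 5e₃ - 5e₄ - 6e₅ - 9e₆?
16.8226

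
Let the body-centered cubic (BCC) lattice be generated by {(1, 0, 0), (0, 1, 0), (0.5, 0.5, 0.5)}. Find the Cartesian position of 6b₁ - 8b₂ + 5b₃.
(8.5, -5.5, 2.5)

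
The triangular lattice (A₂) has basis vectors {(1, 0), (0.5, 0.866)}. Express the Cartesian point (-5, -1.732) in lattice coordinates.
-4b₁ - 2b₂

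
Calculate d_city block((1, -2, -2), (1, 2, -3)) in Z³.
5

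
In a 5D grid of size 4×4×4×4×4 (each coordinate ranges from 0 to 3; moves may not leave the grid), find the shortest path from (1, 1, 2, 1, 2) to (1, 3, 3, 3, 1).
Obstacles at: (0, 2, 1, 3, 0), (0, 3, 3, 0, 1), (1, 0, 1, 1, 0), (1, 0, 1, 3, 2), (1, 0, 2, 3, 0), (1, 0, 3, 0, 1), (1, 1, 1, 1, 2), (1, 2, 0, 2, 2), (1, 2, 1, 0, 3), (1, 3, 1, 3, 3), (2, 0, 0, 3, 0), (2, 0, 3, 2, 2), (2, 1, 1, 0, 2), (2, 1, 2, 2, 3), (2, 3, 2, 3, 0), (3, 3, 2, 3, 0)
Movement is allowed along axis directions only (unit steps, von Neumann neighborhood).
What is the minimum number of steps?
6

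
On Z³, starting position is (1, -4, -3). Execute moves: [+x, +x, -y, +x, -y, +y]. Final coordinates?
(4, -5, -3)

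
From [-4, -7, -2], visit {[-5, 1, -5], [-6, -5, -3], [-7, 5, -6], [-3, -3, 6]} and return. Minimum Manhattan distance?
56
(one optimal route: (-4, -7, -2) → (-6, -5, -3) → (-7, 5, -6) → (-5, 1, -5) → (-3, -3, 6) → (-4, -7, -2))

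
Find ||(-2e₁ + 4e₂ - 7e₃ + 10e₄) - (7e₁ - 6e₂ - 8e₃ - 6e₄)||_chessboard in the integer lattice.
16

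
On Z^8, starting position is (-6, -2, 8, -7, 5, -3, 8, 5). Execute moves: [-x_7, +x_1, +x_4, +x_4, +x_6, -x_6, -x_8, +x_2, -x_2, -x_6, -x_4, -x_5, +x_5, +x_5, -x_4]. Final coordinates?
(-5, -2, 8, -7, 6, -4, 7, 4)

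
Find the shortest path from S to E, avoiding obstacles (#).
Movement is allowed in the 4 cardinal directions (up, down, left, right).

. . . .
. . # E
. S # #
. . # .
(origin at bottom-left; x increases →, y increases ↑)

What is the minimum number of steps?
5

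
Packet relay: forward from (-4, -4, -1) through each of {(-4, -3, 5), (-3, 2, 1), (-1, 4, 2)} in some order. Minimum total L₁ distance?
22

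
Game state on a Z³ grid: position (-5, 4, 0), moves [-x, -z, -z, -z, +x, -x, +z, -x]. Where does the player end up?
(-7, 4, -2)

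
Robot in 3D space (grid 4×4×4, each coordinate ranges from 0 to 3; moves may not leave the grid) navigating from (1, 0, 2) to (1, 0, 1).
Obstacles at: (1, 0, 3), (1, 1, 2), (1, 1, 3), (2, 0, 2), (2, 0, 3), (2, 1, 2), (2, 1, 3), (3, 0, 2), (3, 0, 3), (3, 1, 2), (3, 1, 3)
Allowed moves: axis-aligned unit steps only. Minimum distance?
1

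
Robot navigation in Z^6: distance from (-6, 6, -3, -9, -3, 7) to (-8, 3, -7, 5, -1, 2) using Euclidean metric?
15.9374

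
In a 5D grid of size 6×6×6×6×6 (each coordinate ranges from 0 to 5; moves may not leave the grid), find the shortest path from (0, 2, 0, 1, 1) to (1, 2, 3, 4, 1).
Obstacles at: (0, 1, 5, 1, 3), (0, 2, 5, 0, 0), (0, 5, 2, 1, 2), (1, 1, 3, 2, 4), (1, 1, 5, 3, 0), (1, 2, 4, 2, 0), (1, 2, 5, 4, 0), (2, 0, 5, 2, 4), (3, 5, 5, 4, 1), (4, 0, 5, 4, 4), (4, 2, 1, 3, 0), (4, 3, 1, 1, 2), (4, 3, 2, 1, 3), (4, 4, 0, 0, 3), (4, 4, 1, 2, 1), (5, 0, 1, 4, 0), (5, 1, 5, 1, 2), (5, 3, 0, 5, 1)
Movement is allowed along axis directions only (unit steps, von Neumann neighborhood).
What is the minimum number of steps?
7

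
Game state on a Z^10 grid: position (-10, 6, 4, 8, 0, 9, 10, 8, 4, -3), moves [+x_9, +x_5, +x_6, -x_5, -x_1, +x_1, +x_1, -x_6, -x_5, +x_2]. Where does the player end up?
(-9, 7, 4, 8, -1, 9, 10, 8, 5, -3)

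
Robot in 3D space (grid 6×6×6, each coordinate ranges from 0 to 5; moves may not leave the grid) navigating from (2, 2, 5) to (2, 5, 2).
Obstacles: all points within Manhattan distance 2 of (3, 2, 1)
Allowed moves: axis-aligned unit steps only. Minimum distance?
6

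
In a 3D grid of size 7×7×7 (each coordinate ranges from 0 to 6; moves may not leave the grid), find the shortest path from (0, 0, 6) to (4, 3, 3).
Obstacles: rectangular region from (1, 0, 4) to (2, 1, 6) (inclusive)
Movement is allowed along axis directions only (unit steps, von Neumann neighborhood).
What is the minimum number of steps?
10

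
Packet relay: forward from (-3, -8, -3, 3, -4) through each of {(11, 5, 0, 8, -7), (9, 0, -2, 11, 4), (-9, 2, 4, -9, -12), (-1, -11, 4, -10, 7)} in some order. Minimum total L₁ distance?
149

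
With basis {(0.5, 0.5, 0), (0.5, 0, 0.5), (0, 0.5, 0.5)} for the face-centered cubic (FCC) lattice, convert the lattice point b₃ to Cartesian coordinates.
(0, 0.5, 0.5)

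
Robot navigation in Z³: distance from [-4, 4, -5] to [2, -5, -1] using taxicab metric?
19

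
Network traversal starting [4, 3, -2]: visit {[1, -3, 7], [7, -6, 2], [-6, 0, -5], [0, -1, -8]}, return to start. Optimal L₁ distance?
74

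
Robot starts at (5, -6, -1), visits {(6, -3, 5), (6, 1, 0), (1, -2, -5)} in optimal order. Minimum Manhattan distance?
32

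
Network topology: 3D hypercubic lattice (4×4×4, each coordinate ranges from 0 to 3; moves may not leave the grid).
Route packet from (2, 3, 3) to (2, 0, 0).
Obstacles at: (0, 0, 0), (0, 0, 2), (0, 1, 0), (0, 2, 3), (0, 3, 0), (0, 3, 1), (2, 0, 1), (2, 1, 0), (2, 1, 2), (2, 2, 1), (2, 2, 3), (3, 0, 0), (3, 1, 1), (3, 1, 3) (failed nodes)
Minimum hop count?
8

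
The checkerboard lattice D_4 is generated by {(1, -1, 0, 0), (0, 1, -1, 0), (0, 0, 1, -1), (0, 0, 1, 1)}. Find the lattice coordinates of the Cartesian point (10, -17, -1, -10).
10b₁ - 7b₂ + b₃ - 9b₄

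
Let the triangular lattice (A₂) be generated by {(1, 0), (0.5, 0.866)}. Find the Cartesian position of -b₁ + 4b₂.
(1, 3.464)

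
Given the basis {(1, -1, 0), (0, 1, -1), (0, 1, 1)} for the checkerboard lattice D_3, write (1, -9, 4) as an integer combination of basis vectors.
b₁ - 6b₂ - 2b₃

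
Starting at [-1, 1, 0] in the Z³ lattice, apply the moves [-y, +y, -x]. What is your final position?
(-2, 1, 0)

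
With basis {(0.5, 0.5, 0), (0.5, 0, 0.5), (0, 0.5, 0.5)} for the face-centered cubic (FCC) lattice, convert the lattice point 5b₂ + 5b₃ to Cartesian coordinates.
(2.5, 2.5, 5)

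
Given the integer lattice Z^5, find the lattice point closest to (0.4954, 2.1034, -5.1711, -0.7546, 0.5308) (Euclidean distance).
(0, 2, -5, -1, 1)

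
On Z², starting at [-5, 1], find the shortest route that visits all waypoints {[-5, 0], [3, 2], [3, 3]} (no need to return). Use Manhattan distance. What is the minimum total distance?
12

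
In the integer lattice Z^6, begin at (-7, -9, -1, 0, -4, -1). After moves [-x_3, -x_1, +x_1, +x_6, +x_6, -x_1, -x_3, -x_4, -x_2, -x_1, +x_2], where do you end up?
(-9, -9, -3, -1, -4, 1)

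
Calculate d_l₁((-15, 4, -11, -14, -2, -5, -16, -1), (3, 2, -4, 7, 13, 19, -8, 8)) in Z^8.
104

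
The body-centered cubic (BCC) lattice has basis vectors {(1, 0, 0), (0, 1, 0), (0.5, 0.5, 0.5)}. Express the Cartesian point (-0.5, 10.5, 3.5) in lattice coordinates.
-4b₁ + 7b₂ + 7b₃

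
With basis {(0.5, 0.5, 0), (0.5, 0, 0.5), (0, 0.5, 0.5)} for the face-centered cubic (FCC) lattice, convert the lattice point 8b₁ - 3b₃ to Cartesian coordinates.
(4, 2.5, -1.5)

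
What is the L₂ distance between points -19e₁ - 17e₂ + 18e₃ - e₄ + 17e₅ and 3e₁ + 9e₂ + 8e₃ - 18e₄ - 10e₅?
47.7284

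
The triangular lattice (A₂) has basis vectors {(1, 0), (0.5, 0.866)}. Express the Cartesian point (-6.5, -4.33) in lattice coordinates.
-4b₁ - 5b₂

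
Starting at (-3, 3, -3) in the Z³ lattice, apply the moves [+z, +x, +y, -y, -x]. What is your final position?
(-3, 3, -2)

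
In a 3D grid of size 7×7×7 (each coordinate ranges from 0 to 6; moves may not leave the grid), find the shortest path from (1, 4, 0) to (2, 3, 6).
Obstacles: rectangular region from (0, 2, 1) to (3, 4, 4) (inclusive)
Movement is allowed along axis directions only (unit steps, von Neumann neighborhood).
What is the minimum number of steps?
10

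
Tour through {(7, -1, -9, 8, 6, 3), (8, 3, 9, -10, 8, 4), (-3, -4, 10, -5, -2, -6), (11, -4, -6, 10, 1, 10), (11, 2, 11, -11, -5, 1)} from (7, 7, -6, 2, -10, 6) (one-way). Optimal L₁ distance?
166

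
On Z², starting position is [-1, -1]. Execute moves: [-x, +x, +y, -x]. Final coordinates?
(-2, 0)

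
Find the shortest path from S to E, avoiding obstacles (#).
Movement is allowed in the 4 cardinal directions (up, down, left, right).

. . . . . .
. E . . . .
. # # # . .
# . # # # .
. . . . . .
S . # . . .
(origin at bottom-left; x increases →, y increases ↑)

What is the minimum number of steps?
13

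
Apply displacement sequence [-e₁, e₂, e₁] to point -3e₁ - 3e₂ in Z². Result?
(-3, -2)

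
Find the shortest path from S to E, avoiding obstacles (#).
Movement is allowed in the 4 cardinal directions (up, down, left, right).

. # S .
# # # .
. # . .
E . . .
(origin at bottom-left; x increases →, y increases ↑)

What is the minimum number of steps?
7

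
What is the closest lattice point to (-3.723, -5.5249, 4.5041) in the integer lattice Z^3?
(-4, -6, 5)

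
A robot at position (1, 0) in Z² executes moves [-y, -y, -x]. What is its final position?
(0, -2)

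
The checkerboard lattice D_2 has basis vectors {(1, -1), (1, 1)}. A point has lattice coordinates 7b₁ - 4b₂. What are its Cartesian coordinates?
(3, -11)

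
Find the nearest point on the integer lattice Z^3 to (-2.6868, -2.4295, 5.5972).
(-3, -2, 6)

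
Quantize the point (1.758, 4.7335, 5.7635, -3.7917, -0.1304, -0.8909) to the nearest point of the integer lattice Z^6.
(2, 5, 6, -4, 0, -1)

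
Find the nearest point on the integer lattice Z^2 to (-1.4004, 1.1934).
(-1, 1)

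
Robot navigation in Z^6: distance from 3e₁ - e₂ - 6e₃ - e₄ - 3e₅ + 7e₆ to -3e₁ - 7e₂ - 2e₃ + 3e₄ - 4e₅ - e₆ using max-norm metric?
8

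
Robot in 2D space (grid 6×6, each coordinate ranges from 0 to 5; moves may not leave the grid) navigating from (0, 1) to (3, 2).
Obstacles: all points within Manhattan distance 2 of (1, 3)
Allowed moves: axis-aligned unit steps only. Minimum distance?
6
(one shortest path: (0, 1) → (0, 0) → (1, 0) → (2, 0) → (3, 0) → (3, 1) → (3, 2))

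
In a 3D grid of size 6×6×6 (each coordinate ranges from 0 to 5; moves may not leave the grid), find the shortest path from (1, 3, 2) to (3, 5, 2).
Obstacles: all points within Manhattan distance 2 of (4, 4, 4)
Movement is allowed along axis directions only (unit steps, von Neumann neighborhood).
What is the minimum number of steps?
4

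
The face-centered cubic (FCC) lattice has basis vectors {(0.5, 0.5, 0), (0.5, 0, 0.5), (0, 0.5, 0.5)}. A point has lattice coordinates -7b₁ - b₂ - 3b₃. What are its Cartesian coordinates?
(-4, -5, -2)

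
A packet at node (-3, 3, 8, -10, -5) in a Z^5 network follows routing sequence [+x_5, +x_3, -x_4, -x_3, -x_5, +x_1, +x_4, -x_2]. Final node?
(-2, 2, 8, -10, -5)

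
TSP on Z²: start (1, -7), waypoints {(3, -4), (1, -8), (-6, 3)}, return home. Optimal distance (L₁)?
40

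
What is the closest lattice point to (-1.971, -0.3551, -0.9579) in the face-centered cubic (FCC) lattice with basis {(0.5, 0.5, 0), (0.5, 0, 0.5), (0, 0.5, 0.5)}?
(-2, 0, -1)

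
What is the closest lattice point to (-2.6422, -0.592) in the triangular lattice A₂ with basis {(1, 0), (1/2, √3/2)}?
(-2.5, -0.866)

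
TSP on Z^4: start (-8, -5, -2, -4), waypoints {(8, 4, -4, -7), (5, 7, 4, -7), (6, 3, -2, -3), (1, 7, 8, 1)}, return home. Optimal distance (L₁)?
98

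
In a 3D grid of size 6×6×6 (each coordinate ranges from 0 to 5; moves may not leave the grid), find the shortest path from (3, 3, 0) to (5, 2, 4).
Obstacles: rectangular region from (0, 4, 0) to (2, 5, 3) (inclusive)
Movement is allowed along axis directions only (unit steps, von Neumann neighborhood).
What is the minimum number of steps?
7
(one shortest path: (3, 3, 0) → (4, 3, 0) → (5, 3, 0) → (5, 2, 0) → (5, 2, 1) → (5, 2, 2) → (5, 2, 3) → (5, 2, 4))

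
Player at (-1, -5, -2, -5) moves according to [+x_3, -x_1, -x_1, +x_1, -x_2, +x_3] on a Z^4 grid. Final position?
(-2, -6, 0, -5)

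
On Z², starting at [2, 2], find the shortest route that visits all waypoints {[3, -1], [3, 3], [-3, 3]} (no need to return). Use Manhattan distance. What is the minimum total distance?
14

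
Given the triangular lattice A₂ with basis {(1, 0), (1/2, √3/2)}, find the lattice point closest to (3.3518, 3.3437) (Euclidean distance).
(3, 3.464)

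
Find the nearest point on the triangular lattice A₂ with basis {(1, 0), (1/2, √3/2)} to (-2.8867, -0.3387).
(-3, 0)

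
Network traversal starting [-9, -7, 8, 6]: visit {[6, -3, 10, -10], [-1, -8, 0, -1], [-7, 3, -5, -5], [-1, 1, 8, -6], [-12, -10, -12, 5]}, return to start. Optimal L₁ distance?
156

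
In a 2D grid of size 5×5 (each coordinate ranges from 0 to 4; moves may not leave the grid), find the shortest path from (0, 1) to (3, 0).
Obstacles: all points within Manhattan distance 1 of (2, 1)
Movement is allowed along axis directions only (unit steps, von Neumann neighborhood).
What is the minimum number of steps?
10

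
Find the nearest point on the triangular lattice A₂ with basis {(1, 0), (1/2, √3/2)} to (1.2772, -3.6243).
(1, -3.464)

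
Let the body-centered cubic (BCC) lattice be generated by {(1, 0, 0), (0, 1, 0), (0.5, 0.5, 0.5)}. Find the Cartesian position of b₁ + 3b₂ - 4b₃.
(-1, 1, -2)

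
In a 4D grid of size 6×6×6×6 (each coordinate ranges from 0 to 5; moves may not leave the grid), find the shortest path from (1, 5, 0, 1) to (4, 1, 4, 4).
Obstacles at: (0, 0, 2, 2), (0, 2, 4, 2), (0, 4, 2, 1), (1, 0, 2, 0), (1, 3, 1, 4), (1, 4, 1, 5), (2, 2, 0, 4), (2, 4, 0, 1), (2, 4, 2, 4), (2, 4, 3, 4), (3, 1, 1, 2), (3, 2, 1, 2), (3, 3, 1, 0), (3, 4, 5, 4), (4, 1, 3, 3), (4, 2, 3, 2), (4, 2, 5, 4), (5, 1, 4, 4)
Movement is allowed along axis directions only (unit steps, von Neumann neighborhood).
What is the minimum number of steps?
14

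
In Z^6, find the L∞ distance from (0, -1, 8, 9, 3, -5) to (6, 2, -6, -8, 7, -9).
17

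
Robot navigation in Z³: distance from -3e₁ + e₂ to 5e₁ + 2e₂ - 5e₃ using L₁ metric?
14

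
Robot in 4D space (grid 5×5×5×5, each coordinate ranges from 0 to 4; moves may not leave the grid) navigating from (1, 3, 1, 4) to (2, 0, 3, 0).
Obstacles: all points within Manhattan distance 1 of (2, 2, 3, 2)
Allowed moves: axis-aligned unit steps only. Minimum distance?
10
(one shortest path: (1, 3, 1, 4) → (2, 3, 1, 4) → (2, 2, 1, 4) → (2, 1, 1, 4) → (2, 0, 1, 4) → (2, 0, 2, 4) → (2, 0, 3, 4) → (2, 0, 3, 3) → (2, 0, 3, 2) → (2, 0, 3, 1) → (2, 0, 3, 0))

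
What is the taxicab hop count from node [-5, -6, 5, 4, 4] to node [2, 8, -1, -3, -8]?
46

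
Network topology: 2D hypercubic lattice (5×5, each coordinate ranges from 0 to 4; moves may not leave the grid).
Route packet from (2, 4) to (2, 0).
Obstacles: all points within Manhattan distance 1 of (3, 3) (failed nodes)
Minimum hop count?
6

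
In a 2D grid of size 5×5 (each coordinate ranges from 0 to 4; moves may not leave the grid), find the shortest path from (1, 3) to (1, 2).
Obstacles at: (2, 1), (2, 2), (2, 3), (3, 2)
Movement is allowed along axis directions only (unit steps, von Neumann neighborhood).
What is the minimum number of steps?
1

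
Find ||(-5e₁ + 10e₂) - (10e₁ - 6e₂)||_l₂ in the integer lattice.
21.9317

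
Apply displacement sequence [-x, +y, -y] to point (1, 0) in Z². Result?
(0, 0)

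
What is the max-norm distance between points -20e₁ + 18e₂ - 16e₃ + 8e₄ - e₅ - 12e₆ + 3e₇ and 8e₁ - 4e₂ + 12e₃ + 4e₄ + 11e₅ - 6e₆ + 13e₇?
28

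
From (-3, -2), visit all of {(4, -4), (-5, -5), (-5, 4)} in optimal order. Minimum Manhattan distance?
27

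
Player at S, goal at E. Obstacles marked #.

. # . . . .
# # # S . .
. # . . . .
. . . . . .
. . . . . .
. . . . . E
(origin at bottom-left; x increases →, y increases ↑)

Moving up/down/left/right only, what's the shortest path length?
6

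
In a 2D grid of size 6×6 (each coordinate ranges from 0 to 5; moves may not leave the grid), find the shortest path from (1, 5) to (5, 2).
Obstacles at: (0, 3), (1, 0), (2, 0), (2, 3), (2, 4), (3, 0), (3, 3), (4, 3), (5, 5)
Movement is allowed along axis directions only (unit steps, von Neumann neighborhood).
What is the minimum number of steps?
7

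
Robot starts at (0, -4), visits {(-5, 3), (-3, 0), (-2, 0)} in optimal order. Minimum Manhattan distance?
12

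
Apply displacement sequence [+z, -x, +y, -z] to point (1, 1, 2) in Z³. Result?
(0, 2, 2)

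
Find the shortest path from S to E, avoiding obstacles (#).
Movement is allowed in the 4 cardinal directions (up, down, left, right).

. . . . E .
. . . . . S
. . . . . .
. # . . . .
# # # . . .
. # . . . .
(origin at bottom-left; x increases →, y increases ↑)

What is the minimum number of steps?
2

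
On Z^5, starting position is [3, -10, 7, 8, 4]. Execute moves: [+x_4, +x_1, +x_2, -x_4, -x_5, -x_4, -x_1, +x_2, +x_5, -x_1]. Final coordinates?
(2, -8, 7, 7, 4)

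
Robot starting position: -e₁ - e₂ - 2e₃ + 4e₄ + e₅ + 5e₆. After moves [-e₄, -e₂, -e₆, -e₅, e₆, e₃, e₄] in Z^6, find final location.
(-1, -2, -1, 4, 0, 5)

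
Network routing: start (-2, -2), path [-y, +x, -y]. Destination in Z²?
(-1, -4)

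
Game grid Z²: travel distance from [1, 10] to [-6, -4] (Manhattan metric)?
21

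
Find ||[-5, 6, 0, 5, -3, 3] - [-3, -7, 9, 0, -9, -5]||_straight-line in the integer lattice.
19.4679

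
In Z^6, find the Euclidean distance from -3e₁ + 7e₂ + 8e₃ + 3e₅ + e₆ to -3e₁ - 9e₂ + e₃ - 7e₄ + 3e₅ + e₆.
18.8149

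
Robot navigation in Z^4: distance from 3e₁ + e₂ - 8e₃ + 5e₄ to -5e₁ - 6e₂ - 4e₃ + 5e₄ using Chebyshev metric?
8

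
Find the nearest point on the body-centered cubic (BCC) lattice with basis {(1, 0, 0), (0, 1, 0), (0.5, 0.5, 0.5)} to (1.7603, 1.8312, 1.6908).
(2, 2, 2)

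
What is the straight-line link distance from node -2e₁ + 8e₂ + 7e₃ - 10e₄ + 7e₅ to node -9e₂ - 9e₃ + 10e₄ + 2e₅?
31.209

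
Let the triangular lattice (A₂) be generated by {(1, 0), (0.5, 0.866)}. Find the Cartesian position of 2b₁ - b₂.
(1.5, -0.866)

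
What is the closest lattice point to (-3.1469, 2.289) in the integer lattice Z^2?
(-3, 2)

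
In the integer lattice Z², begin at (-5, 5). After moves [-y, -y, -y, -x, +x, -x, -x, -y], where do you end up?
(-7, 1)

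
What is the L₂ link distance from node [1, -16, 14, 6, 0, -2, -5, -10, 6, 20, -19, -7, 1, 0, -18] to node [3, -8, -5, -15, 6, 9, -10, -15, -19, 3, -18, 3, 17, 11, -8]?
50.6853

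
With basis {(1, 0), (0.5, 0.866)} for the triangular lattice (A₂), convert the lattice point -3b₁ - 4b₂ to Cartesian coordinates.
(-5, -3.464)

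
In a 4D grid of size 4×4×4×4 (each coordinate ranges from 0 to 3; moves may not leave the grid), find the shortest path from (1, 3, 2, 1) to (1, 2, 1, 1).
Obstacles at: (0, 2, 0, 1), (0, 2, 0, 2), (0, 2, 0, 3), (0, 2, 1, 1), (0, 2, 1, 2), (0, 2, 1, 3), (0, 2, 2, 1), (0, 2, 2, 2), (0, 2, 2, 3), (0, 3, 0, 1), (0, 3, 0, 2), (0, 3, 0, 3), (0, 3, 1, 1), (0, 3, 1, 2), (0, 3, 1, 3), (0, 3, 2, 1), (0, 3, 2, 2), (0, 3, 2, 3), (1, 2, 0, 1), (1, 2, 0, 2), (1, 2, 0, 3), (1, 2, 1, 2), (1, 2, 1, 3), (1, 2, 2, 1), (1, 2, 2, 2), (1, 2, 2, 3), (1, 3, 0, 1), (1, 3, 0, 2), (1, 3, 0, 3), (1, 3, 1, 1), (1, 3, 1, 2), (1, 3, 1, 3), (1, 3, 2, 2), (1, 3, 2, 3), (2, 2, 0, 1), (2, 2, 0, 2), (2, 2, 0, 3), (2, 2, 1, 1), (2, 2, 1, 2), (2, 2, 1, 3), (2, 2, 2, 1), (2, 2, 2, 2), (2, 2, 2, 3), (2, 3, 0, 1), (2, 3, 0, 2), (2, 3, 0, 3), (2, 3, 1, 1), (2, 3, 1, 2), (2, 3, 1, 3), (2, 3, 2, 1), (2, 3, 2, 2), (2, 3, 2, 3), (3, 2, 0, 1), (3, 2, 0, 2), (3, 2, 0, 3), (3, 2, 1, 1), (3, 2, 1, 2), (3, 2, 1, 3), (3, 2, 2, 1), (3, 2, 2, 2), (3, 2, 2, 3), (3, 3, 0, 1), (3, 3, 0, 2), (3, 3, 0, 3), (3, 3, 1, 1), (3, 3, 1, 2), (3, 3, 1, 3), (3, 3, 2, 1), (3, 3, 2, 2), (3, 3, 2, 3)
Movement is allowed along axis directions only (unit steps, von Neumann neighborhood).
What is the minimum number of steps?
4
(one shortest path: (1, 3, 2, 1) → (1, 3, 2, 0) → (1, 2, 2, 0) → (1, 2, 1, 0) → (1, 2, 1, 1))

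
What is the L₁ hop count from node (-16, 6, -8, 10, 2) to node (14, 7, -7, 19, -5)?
48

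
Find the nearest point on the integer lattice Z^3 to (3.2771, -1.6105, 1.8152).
(3, -2, 2)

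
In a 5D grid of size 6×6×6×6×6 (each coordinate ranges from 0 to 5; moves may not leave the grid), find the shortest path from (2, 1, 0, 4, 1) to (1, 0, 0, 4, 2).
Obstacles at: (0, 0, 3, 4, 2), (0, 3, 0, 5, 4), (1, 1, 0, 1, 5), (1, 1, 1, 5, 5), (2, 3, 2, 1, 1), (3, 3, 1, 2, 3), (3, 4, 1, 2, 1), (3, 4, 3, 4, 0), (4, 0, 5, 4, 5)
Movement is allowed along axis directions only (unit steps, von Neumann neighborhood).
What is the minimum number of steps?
3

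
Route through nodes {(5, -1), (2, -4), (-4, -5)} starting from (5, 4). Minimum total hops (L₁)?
18
(one optimal route: (5, 4) → (5, -1) → (2, -4) → (-4, -5))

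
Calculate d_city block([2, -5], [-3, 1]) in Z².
11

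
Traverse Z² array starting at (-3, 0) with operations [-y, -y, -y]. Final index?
(-3, -3)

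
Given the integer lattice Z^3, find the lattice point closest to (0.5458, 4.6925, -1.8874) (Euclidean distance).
(1, 5, -2)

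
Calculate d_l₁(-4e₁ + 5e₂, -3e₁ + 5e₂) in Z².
1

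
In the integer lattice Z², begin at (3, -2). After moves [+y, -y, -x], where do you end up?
(2, -2)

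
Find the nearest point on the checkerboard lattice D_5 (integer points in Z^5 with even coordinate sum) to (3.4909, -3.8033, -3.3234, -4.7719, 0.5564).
(3, -4, -3, -5, 1)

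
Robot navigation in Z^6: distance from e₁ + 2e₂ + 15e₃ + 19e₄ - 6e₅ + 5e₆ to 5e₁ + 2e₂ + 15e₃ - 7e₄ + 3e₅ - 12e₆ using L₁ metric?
56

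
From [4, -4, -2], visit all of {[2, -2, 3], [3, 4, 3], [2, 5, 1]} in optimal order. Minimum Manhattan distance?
20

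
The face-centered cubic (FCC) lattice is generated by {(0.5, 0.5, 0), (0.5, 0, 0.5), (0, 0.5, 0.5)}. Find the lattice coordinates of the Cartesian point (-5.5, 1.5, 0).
-4b₁ - 7b₂ + 7b₃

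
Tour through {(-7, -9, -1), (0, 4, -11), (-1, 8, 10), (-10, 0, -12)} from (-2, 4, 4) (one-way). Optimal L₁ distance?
75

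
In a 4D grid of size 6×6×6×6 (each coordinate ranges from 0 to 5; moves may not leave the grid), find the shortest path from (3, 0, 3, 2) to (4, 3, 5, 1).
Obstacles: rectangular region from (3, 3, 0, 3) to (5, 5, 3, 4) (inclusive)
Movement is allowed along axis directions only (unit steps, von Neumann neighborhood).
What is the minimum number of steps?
7
(one shortest path: (3, 0, 3, 2) → (4, 0, 3, 2) → (4, 1, 3, 2) → (4, 2, 3, 2) → (4, 3, 3, 2) → (4, 3, 4, 2) → (4, 3, 5, 2) → (4, 3, 5, 1))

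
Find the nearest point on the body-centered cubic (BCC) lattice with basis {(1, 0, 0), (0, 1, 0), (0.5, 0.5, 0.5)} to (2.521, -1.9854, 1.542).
(2.5, -1.5, 1.5)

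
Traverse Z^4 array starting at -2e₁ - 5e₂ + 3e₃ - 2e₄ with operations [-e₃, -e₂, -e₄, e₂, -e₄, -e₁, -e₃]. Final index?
(-3, -5, 1, -4)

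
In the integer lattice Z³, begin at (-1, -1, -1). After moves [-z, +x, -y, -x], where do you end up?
(-1, -2, -2)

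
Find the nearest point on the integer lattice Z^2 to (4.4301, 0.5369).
(4, 1)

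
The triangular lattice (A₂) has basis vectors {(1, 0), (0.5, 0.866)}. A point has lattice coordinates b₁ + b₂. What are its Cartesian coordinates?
(1.5, 0.866)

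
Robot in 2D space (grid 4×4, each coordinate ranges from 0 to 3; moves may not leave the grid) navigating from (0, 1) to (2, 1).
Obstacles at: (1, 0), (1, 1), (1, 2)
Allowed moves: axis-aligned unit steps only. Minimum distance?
6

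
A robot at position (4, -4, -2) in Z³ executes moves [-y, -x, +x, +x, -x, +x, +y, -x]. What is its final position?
(4, -4, -2)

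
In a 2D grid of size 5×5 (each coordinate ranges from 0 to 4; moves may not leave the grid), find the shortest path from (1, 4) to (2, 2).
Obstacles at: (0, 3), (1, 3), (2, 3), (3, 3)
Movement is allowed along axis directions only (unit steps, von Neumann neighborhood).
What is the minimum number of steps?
7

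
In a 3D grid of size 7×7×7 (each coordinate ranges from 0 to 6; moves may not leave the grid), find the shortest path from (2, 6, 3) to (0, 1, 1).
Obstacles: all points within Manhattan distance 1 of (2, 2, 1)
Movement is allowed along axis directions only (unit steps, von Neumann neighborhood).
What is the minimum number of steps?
9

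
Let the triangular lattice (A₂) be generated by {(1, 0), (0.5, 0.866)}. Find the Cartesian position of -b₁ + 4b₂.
(1, 3.464)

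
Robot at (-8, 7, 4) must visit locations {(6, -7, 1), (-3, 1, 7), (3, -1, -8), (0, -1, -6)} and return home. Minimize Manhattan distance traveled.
86
(one optimal route: (-8, 7, 4) → (6, -7, 1) → (3, -1, -8) → (0, -1, -6) → (-3, 1, 7) → (-8, 7, 4))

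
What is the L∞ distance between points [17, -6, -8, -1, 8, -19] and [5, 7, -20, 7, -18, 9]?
28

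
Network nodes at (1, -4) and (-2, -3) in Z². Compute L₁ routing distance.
4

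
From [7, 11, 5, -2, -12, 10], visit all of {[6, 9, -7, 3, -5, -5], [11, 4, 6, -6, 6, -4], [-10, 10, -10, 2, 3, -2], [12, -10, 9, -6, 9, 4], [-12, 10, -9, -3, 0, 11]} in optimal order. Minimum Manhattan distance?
177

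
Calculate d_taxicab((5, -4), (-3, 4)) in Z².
16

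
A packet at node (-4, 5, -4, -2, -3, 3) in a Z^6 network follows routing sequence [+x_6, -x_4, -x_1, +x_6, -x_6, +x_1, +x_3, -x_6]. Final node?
(-4, 5, -3, -3, -3, 3)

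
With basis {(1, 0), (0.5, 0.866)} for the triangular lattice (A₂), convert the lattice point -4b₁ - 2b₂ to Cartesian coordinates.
(-5, -1.732)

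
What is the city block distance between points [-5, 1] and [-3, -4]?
7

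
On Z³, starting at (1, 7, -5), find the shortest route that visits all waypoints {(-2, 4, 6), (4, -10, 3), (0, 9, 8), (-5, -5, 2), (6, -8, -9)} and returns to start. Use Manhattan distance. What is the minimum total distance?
96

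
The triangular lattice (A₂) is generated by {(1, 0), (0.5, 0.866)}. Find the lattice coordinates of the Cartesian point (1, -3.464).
3b₁ - 4b₂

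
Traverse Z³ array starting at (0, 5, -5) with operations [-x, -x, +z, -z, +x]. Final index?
(-1, 5, -5)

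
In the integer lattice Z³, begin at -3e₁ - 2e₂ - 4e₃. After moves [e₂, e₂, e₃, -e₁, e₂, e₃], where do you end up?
(-4, 1, -2)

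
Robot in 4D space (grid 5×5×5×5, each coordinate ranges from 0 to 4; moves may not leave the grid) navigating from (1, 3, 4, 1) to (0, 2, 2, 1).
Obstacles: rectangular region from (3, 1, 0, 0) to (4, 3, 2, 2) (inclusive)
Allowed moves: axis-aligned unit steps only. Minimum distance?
4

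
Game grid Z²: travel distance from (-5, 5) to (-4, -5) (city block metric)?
11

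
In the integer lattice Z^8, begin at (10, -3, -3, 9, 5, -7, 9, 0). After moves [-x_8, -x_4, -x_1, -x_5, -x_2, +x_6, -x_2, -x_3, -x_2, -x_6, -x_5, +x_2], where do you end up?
(9, -5, -4, 8, 3, -7, 9, -1)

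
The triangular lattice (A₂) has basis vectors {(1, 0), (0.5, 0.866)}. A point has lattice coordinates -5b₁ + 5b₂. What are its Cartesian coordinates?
(-2.5, 4.33)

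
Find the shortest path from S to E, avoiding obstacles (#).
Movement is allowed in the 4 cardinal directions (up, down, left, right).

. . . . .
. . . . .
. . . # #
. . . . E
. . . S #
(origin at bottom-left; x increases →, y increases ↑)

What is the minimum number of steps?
2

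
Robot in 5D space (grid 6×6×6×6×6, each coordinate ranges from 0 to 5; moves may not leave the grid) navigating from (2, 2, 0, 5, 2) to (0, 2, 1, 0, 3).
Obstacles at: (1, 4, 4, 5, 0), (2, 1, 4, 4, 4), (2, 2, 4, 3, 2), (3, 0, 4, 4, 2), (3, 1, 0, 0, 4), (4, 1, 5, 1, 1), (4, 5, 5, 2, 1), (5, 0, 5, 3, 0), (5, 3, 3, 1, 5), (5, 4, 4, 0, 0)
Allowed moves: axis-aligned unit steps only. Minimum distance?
9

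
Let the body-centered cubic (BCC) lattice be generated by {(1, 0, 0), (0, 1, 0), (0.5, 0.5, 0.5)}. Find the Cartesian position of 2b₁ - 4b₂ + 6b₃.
(5, -1, 3)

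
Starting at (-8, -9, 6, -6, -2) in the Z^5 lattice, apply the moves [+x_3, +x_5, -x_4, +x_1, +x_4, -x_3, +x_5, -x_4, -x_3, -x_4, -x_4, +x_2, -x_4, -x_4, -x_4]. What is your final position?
(-7, -8, 5, -12, 0)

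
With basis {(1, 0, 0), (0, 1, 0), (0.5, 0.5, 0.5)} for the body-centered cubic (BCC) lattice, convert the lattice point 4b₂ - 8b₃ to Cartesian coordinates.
(-4, 0, -4)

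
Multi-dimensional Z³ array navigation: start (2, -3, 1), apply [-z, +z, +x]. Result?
(3, -3, 1)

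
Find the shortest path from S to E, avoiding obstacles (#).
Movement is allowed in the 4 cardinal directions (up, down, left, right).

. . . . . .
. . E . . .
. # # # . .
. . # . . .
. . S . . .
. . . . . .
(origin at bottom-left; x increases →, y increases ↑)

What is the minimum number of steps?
7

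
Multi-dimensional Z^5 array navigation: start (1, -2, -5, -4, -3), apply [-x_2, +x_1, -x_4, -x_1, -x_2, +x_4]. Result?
(1, -4, -5, -4, -3)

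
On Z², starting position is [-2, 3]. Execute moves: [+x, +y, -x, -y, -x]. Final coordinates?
(-3, 3)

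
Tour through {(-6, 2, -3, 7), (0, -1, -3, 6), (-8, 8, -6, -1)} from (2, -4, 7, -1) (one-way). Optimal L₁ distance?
51
(one optimal route: (2, -4, 7, -1) → (0, -1, -3, 6) → (-6, 2, -3, 7) → (-8, 8, -6, -1))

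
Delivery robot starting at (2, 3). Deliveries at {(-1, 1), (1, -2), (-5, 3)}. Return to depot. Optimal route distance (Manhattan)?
24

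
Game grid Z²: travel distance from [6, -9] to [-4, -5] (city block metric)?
14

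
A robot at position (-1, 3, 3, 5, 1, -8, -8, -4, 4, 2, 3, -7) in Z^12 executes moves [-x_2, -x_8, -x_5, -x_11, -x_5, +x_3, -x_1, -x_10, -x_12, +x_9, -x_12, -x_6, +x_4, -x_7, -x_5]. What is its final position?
(-2, 2, 4, 6, -2, -9, -9, -5, 5, 1, 2, -9)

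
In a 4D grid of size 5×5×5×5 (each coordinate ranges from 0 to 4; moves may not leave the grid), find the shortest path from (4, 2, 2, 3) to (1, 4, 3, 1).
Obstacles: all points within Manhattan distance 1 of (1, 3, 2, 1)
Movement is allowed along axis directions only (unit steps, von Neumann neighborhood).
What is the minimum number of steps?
8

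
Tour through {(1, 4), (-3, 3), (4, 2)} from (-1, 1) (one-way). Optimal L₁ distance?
14
(one optimal route: (-1, 1) → (-3, 3) → (1, 4) → (4, 2))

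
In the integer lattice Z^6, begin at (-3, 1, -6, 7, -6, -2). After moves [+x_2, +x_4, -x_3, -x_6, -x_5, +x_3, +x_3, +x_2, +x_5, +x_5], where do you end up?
(-3, 3, -5, 8, -5, -3)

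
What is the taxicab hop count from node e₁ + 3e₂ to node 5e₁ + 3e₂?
4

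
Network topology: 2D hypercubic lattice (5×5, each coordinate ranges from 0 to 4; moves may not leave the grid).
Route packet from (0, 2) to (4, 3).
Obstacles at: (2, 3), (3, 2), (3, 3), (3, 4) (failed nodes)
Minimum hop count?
7
(one shortest path: (0, 2) → (1, 2) → (2, 2) → (2, 1) → (3, 1) → (4, 1) → (4, 2) → (4, 3))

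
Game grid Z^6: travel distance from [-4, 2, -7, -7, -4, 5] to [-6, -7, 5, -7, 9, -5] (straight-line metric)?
22.3159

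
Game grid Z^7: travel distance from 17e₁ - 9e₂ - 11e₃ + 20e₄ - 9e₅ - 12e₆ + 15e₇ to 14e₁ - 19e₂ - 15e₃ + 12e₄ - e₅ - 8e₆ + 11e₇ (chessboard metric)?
10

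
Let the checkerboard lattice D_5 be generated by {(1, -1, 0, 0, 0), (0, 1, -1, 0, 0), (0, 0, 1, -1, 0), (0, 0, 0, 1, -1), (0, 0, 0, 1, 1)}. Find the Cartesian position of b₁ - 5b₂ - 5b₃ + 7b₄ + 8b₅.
(1, -6, 0, 20, 1)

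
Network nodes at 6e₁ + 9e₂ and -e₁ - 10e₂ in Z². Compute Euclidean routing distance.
20.2485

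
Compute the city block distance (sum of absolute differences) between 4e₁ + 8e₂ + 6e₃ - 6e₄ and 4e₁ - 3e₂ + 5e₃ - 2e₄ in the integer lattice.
16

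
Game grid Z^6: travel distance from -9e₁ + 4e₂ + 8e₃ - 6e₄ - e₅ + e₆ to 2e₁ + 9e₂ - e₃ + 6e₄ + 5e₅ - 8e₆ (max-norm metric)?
12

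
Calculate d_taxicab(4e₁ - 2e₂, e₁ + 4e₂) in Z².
9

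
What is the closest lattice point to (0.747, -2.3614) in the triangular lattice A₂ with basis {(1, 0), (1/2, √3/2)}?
(0.5, -2.598)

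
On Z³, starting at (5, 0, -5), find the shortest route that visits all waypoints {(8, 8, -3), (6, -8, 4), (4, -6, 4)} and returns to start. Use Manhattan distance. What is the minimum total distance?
58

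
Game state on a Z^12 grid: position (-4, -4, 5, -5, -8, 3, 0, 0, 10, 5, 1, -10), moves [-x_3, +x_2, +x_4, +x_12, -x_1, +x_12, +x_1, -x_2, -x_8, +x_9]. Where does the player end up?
(-4, -4, 4, -4, -8, 3, 0, -1, 11, 5, 1, -8)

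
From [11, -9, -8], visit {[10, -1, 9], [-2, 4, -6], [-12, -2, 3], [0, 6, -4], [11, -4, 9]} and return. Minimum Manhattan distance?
116
(one optimal route: (11, -9, -8) → (-2, 4, -6) → (0, 6, -4) → (-12, -2, 3) → (10, -1, 9) → (11, -4, 9) → (11, -9, -8))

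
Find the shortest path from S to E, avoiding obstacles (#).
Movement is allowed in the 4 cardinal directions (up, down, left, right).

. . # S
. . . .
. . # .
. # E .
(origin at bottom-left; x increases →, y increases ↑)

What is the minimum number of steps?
4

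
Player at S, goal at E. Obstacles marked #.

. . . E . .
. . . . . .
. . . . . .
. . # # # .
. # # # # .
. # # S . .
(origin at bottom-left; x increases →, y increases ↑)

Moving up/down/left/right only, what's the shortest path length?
9
(one shortest path: (3, 0) → (4, 0) → (5, 0) → (5, 1) → (5, 2) → (5, 3) → (4, 3) → (3, 3) → (3, 4) → (3, 5))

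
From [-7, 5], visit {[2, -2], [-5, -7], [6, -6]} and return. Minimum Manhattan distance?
50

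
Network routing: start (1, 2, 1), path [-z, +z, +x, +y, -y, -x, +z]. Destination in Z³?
(1, 2, 2)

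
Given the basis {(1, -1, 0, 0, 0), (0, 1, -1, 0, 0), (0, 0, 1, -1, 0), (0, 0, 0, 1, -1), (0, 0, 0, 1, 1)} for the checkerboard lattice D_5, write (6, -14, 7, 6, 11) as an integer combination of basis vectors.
6b₁ - 8b₂ - b₃ - 3b₄ + 8b₅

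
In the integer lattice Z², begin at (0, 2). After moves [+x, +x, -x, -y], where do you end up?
(1, 1)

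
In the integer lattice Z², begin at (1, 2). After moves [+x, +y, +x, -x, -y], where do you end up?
(2, 2)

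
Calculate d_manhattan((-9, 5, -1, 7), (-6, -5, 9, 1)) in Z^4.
29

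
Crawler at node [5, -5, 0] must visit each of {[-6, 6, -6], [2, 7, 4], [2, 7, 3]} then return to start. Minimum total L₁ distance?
66
(one optimal route: (5, -5, 0) → (-6, 6, -6) → (2, 7, 4) → (2, 7, 3) → (5, -5, 0))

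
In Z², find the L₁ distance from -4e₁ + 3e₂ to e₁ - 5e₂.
13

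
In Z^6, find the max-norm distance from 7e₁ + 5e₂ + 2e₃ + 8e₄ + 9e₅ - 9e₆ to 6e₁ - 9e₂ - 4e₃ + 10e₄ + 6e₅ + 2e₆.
14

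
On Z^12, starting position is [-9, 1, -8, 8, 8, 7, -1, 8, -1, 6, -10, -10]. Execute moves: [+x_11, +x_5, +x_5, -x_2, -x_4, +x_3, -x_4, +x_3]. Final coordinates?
(-9, 0, -6, 6, 10, 7, -1, 8, -1, 6, -9, -10)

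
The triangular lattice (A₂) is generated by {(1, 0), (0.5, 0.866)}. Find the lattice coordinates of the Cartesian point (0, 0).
0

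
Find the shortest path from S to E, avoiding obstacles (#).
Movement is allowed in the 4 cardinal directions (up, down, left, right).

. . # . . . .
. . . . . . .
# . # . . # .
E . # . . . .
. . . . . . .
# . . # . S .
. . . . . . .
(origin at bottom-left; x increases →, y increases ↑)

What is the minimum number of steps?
7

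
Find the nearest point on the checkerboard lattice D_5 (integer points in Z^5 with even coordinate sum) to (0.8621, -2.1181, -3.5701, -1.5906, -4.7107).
(1, -2, -4, -2, -5)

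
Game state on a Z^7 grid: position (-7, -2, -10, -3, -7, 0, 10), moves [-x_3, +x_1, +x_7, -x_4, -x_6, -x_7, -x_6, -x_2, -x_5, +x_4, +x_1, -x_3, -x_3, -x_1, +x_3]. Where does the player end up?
(-6, -3, -12, -3, -8, -2, 10)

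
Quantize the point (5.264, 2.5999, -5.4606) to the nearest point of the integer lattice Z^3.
(5, 3, -5)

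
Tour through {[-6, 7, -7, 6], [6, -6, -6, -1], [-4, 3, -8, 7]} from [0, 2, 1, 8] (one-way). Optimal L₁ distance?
56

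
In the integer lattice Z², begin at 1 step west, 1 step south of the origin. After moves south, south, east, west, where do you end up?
(-1, -3)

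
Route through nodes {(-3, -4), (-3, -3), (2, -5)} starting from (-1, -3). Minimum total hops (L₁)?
9
(one optimal route: (-1, -3) → (-3, -3) → (-3, -4) → (2, -5))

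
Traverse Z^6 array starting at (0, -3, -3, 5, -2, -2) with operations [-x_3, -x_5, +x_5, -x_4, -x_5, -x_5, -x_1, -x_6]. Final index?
(-1, -3, -4, 4, -4, -3)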